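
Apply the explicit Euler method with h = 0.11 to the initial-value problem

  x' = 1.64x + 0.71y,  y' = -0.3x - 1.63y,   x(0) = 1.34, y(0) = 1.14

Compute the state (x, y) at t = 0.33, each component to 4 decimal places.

2.4630, 0.4878

Euler on (x,y): x_{n+1} = x_n + h·x', y_{n+1} = y_n + h·y'.
0.000000: (1.340000, 1.140000); f=(3.007000, -2.260200) → (1.670770, 0.891378)
0.110000: (1.670770, 0.891378); f=(3.372941, -1.954177) → (2.041794, 0.676419)
0.220000: (2.041794, 0.676419); f=(3.828799, -1.715100) → (2.462961, 0.487757)
(x(0.33), y(0.33)) ≈ (2.4630, 0.4878)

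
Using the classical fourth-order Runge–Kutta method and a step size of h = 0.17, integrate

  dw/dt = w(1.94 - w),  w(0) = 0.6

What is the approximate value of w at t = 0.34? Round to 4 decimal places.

RK4: k1 = f(t_n, w_n); k2 = f(t_n + h/2, w_n + (h/2)·k1); k3 = f(t_n + h/2, w_n + (h/2)·k2); k4 = f(t_n + h, w_n + h·k3); w_{n+1} = w_n + (h/6)·(k1 + 2k2 + 2k3 + k4).
t=0.000000, w=0.600000:
  k1 = f(0.000000, 0.600000) = 0.804000
  k2 = f(0.085000, 0.668340) = 0.849901
  k3 = f(0.085000, 0.672242) = 0.852240
  k4 = f(0.170000, 0.744881) = 0.890221
  w ← 0.600000 + (0.17/6)·(k1 + 2k2 + 2k3 + k4) = 0.744458
t=0.170000, w=0.744458:
  k1 = f(0.170000, 0.744458) = 0.890031
  k2 = f(0.255000, 0.820110) = 0.918433
  k3 = f(0.255000, 0.822524) = 0.919151
  k4 = f(0.340000, 0.900713) = 0.936099
  w ← 0.744458 + (0.17/6)·(k1 + 2k2 + 2k3 + k4) = 0.900328
w(0.34) ≈ 0.9003

0.9003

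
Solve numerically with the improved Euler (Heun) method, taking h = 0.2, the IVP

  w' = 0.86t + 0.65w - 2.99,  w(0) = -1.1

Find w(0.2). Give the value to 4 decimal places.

-1.8720

Heun: k1 = f(t_n, w_n); k2 = f(t_n + h, w_n + h·k1); w_{n+1} = w_n + (h/2)·(k1 + k2).
t=0.000000, w=-1.100000:
  k1 = f(0.000000, -1.100000) = -3.705000
  k2 = f(0.200000, -1.841000) = -4.014650
  w ← -1.100000 + (0.2/2)·(-3.705000 + (-4.014650)) = -1.871965
w(0.2) ≈ -1.8720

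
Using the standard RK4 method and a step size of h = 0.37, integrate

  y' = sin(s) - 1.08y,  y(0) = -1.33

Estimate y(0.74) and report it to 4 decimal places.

RK4: k1 = f(s_n, y_n); k2 = f(s_n + h/2, y_n + (h/2)·k1); k3 = f(s_n + h/2, y_n + (h/2)·k2); k4 = f(s_n + h, y_n + h·k3); y_{n+1} = y_n + (h/6)·(k1 + 2k2 + 2k3 + k4).
s=0.000000, y=-1.330000:
  k1 = f(0.000000, -1.330000) = 1.436400
  k2 = f(0.185000, -1.064266) = 1.333354
  k3 = f(0.185000, -1.083330) = 1.353942
  k4 = f(0.370000, -0.829041) = 1.256980
  y ← -1.330000 + (0.37/6)·(k1 + 2k2 + 2k3 + k4) = -0.832475
s=0.370000, y=-0.832475:
  k1 = f(0.370000, -0.832475) = 1.260688
  k2 = f(0.555000, -0.599248) = 1.174131
  k3 = f(0.555000, -0.615261) = 1.191425
  k4 = f(0.740000, -0.391648) = 1.097268
  y ← -0.832475 + (0.37/6)·(k1 + 2k2 + 2k3 + k4) = -0.395316
y(0.74) ≈ -0.3953

-0.3953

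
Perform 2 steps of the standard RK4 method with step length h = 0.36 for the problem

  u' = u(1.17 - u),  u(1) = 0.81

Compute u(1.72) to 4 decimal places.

0.9820

RK4: k1 = f(t_n, u_n); k2 = f(t_n + h/2, u_n + (h/2)·k1); k3 = f(t_n + h/2, u_n + (h/2)·k2); k4 = f(t_n + h, u_n + h·k3); u_{n+1} = u_n + (h/6)·(k1 + 2k2 + 2k3 + k4).
t=1.000000, u=0.810000:
  k1 = f(1.000000, 0.810000) = 0.291600
  k2 = f(1.180000, 0.862488) = 0.265225
  k3 = f(1.180000, 0.857741) = 0.267838
  k4 = f(1.360000, 0.906422) = 0.238913
  u ← 0.810000 + (0.36/6)·(k1 + 2k2 + 2k3 + k4) = 0.905798
t=1.360000, u=0.905798:
  k1 = f(1.360000, 0.905798) = 0.239313
  k2 = f(1.540000, 0.948875) = 0.209820
  k3 = f(1.540000, 0.943566) = 0.213655
  k4 = f(1.720000, 0.982714) = 0.184048
  u ← 0.905798 + (0.36/6)·(k1 + 2k2 + 2k3 + k4) = 0.982017
u(1.72) ≈ 0.9820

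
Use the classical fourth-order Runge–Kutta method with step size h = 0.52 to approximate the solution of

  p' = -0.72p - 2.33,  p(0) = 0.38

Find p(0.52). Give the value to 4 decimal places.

-0.7491

RK4: k1 = f(s_n, p_n); k2 = f(s_n + h/2, p_n + (h/2)·k1); k3 = f(s_n + h/2, p_n + (h/2)·k2); k4 = f(s_n + h, p_n + h·k3); p_{n+1} = p_n + (h/6)·(k1 + 2k2 + 2k3 + k4).
s=0.000000, p=0.380000:
  k1 = f(0.000000, 0.380000) = -2.603600
  k2 = f(0.260000, -0.296936) = -2.116206
  k3 = f(0.260000, -0.170214) = -2.207446
  k4 = f(0.520000, -0.767872) = -1.777132
  p ← 0.380000 + (0.52/6)·(k1 + 2k2 + 2k3 + k4) = -0.749097
p(0.52) ≈ -0.7491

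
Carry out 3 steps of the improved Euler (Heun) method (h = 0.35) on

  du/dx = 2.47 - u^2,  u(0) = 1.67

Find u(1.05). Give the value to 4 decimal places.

Heun: k1 = f(x_n, u_n); k2 = f(x_n + h, u_n + h·k1); u_{n+1} = u_n + (h/2)·(k1 + k2).
x=0.000000, u=1.670000:
  k1 = f(0.000000, 1.670000) = -0.318900
  k2 = f(0.350000, 1.558385) = 0.041436
  u ← 1.670000 + (0.35/2)·(-0.318900 + 0.041436) = 1.621444
x=0.350000, u=1.621444:
  k1 = f(0.350000, 1.621444) = -0.159080
  k2 = f(0.700000, 1.565766) = 0.018377
  u ← 1.621444 + (0.35/2)·(-0.159080 + 0.018377) = 1.596821
x=0.700000, u=1.596821:
  k1 = f(0.700000, 1.596821) = -0.079837
  k2 = f(1.050000, 1.568878) = 0.008622
  u ← 1.596821 + (0.35/2)·(-0.079837 + 0.008622) = 1.584358
u(1.05) ≈ 1.5844

1.5844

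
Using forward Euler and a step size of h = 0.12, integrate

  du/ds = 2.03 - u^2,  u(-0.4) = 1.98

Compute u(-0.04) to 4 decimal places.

1.5535

Euler: u_{n+1} = u_n + h·f(s_n, u_n).
s=-0.400000, u=1.980000: f=-1.890400 → u ← 1.980000 + 0.12·(-1.890400) = 1.753152
s=-0.280000, u=1.753152: f=-1.043542 → u ← 1.753152 + 0.12·(-1.043542) = 1.627927
s=-0.160000, u=1.627927: f=-0.620146 → u ← 1.627927 + 0.12·(-0.620146) = 1.553509
u(-0.04) ≈ 1.5535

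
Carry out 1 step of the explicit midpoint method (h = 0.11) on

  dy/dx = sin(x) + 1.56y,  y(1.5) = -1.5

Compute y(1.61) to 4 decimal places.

Midpoint: k1 = f(x_n, y_n); k2 = f(x_n + h/2, y_n + (h/2)·k1); y_{n+1} = y_n + h·k2.
x=1.500000, y=-1.500000:
  k1 = f(1.500000, -1.500000) = -1.342505
  k2 = f(1.555000, -1.573838) = -1.455312
  y ← -1.500000 + 0.11·(-1.455312) = -1.660084
y(1.61) ≈ -1.6601

-1.6601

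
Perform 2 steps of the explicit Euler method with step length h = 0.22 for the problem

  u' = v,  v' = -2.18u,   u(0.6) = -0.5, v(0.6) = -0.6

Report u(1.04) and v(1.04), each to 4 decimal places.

Euler on (u,v): u_{n+1} = u_n + h·u', v_{n+1} = v_n + h·v'.
0.600000: (-0.500000, -0.600000); f=(-0.600000, 1.090000) → (-0.632000, -0.360200)
0.820000: (-0.632000, -0.360200); f=(-0.360200, 1.377760) → (-0.711244, -0.057093)
(u(1.04), v(1.04)) ≈ (-0.7112, -0.0571)

-0.7112, -0.0571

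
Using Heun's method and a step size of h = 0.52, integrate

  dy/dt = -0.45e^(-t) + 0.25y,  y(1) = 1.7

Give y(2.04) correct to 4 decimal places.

2.0747

Heun: k1 = f(t_n, y_n); k2 = f(t_n + h, y_n + h·k1); y_{n+1} = y_n + (h/2)·(k1 + k2).
t=1.000000, y=1.700000:
  k1 = f(1.000000, 1.700000) = 0.259454
  k2 = f(1.520000, 1.834916) = 0.360309
  y ← 1.700000 + (0.52/2)·(0.259454 + 0.360309) = 1.861138
t=1.520000, y=1.861138:
  k1 = f(1.520000, 1.861138) = 0.366864
  k2 = f(2.040000, 2.051908) = 0.454464
  y ← 1.861138 + (0.52/2)·(0.366864 + 0.454464) = 2.074684
y(2.04) ≈ 2.0747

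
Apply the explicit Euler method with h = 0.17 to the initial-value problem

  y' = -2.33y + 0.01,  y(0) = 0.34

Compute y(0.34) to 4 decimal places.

Euler: y_{n+1} = y_n + h·f(x_n, y_n).
x=0.000000, y=0.340000: f=-0.782200 → y ← 0.340000 + 0.17·(-0.782200) = 0.207026
x=0.170000, y=0.207026: f=-0.472371 → y ← 0.207026 + 0.17·(-0.472371) = 0.126723
y(0.34) ≈ 0.1267

0.1267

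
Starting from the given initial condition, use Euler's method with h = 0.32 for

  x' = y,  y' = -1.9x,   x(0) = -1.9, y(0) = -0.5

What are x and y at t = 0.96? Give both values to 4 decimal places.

Euler on (x,y): x_{n+1} = x_n + h·x', y_{n+1} = y_n + h·y'.
0.000000: (-1.900000, -0.500000); f=(-0.500000, 3.610000) → (-2.060000, 0.655200)
0.320000: (-2.060000, 0.655200); f=(0.655200, 3.914000) → (-1.850336, 1.907680)
0.640000: (-1.850336, 1.907680); f=(1.907680, 3.515638) → (-1.239878, 3.032684)
(x(0.96), y(0.96)) ≈ (-1.2399, 3.0327)

-1.2399, 3.0327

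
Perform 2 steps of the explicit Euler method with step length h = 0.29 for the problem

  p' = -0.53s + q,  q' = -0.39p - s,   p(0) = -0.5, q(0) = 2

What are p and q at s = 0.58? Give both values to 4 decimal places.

0.6318, 1.9634

Euler on (p,q): p_{n+1} = p_n + h·p', q_{n+1} = q_n + h·q'.
0.000000: (-0.500000, 2.000000); f=(2.000000, 0.195000) → (0.080000, 2.056550)
0.290000: (0.080000, 2.056550); f=(1.902850, -0.321200) → (0.631826, 1.963402)
(p(0.58), q(0.58)) ≈ (0.6318, 1.9634)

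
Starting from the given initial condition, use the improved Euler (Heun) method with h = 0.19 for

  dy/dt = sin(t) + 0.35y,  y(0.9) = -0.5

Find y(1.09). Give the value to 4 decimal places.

Heun: k1 = f(t_n, y_n); k2 = f(t_n + h, y_n + h·k1); y_{n+1} = y_n + (h/2)·(k1 + k2).
t=0.900000, y=-0.500000:
  k1 = f(0.900000, -0.500000) = 0.608327
  k2 = f(1.090000, -0.384418) = 0.752081
  y ← -0.500000 + (0.19/2)·(0.608327 + 0.752081) = -0.370761
y(1.09) ≈ -0.3708

-0.3708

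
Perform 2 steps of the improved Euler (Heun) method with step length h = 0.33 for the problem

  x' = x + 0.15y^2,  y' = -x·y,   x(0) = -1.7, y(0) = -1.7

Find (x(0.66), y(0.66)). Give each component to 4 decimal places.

Heun on (x,y): k1 = f(t_n, state_n); k2 = f(t_n + h, state_n + h·k1); state_{n+1} = state_n + (h/2)·(k1 + k2).
0.000000: (-1.700000, -1.700000)
  k1 = (-1.266500, -2.890000)
  predictor → (-2.117945, -2.653700)
  k2 = (-1.061626, -5.620391)
  → (-2.084141, -3.104214)
0.330000: (-2.084141, -3.104214)
  k1 = (-0.638719, -6.469620)
  predictor → (-2.294918, -5.239189)
  k2 = (1.822447, -12.023510)
  → (-1.888826, -6.155581)
(x(0.66), y(0.66)) ≈ (-1.8888, -6.1556)

-1.8888, -6.1556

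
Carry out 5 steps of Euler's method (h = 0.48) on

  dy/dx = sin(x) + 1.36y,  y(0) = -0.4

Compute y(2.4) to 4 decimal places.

Euler: y_{n+1} = y_n + h·f(x_n, y_n).
x=0.000000, y=-0.400000: f=-0.544000 → y ← -0.400000 + 0.48·(-0.544000) = -0.661120
x=0.480000, y=-0.661120: f=-0.437344 → y ← -0.661120 + 0.48·(-0.437344) = -0.871045
x=0.960000, y=-0.871045: f=-0.365430 → y ← -0.871045 + 0.48·(-0.365430) = -1.046451
x=1.440000, y=-1.046451: f=-0.431716 → y ← -1.046451 + 0.48·(-0.431716) = -1.253675
x=1.920000, y=-1.253675: f=-0.765352 → y ← -1.253675 + 0.48·(-0.765352) = -1.621044
y(2.4) ≈ -1.6210

-1.6210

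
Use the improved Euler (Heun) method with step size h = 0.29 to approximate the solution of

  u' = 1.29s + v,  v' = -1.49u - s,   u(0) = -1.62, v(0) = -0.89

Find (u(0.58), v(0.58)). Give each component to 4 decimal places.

-1.5150, 0.4294

Heun on (u,v): k1 = f(s_n, state_n); k2 = f(s_n + h, state_n + h·k1); state_{n+1} = state_n + (h/2)·(k1 + k2).
0.000000: (-1.620000, -0.890000)
  k1 = (-0.890000, 2.413800)
  predictor → (-1.878100, -0.189998)
  k2 = (0.184102, 2.508369)
  → (-1.722355, -0.176285)
0.290000: (-1.722355, -0.176285)
  k1 = (0.197815, 2.276309)
  predictor → (-1.664989, 0.483844)
  k2 = (1.232044, 1.900834)
  → (-1.515026, 0.429400)
(u(0.58), v(0.58)) ≈ (-1.5150, 0.4294)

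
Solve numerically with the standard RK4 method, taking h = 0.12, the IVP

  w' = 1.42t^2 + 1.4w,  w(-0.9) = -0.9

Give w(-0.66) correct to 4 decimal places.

RK4: k1 = f(t_n, w_n); k2 = f(t_n + h/2, w_n + (h/2)·k1); k3 = f(t_n + h/2, w_n + (h/2)·k2); k4 = f(t_n + h, w_n + h·k3); w_{n+1} = w_n + (h/6)·(k1 + 2k2 + 2k3 + k4).
t=-0.900000, w=-0.900000:
  k1 = f(-0.900000, -0.900000) = -0.109800
  k2 = f(-0.840000, -0.906588) = -0.267271
  k3 = f(-0.840000, -0.916036) = -0.280499
  k4 = f(-0.780000, -0.933660) = -0.443196
  w ← -0.900000 + (0.12/6)·(k1 + 2k2 + 2k3 + k4) = -0.932971
t=-0.780000, w=-0.932971:
  k1 = f(-0.780000, -0.932971) = -0.442231
  k2 = f(-0.720000, -0.959505) = -0.607178
  k3 = f(-0.720000, -0.969401) = -0.621034
  k4 = f(-0.660000, -1.007495) = -0.791941
  w ← -0.932971 + (0.12/6)·(k1 + 2k2 + 2k3 + k4) = -1.006783
w(-0.66) ≈ -1.0068

-1.0068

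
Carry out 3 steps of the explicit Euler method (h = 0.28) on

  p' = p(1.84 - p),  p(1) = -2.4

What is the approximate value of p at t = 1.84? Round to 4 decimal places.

-92.4875

Euler: p_{n+1} = p_n + h·f(t_n, p_n).
t=1.000000, p=-2.400000: f=-10.176000 → p ← -2.400000 + 0.28·(-10.176000) = -5.249280
t=1.280000, p=-5.249280: f=-37.213616 → p ← -5.249280 + 0.28·(-37.213616) = -15.669092
t=1.560000, p=-15.669092: f=-274.351587 → p ← -15.669092 + 0.28·(-274.351587) = -92.487537
p(1.84) ≈ -92.4875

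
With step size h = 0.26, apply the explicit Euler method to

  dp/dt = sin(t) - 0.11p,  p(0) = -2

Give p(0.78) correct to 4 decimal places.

-1.6391

Euler: p_{n+1} = p_n + h·f(t_n, p_n).
t=0.000000, p=-2.000000: f=0.220000 → p ← -2.000000 + 0.26·0.220000 = -1.942800
t=0.260000, p=-1.942800: f=0.470789 → p ← -1.942800 + 0.26·0.470789 = -1.820395
t=0.520000, p=-1.820395: f=0.697124 → p ← -1.820395 + 0.26·0.697124 = -1.639143
p(0.78) ≈ -1.6391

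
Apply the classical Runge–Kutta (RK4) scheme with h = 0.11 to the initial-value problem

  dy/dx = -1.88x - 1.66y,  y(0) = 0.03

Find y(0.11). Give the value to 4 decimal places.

0.0143

RK4: k1 = f(x_n, y_n); k2 = f(x_n + h/2, y_n + (h/2)·k1); k3 = f(x_n + h/2, y_n + (h/2)·k2); k4 = f(x_n + h, y_n + h·k3); y_{n+1} = y_n + (h/6)·(k1 + 2k2 + 2k3 + k4).
x=0.000000, y=0.030000:
  k1 = f(0.000000, 0.030000) = -0.049800
  k2 = f(0.055000, 0.027261) = -0.148653
  k3 = f(0.055000, 0.021824) = -0.139628
  k4 = f(0.110000, 0.014641) = -0.231104
  y ← 0.030000 + (0.11/6)·(k1 + 2k2 + 2k3 + k4) = 0.014280
y(0.11) ≈ 0.0143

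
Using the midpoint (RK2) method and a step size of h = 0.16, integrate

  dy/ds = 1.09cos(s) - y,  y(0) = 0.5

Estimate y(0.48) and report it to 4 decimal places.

Midpoint: k1 = f(s_n, y_n); k2 = f(s_n + h/2, y_n + (h/2)·k1); y_{n+1} = y_n + h·k2.
s=0.000000, y=0.500000:
  k1 = f(0.000000, 0.500000) = 0.590000
  k2 = f(0.080000, 0.547200) = 0.539314
  y ← 0.500000 + 0.16·0.539314 = 0.586290
s=0.160000, y=0.586290:
  k1 = f(0.160000, 0.586290) = 0.489788
  k2 = f(0.240000, 0.625473) = 0.433285
  y ← 0.586290 + 0.16·0.433285 = 0.655616
s=0.320000, y=0.655616:
  k1 = f(0.320000, 0.655616) = 0.379051
  k2 = f(0.400000, 0.685940) = 0.318017
  y ← 0.655616 + 0.16·0.318017 = 0.706498
y(0.48) ≈ 0.7065

0.7065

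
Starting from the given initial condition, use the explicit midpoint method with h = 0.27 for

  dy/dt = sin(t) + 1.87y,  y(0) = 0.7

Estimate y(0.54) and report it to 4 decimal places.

Midpoint: k1 = f(t_n, y_n); k2 = f(t_n + h/2, y_n + (h/2)·k1); y_{n+1} = y_n + h·k2.
t=0.000000, y=0.700000:
  k1 = f(0.000000, 0.700000) = 1.309000
  k2 = f(0.135000, 0.876715) = 1.774047
  y ← 0.700000 + 0.27·1.774047 = 1.178993
t=0.270000, y=1.178993:
  k1 = f(0.270000, 1.178993) = 2.471448
  k2 = f(0.405000, 1.512638) = 3.222652
  y ← 1.178993 + 0.27·3.222652 = 2.049109
y(0.54) ≈ 2.0491

2.0491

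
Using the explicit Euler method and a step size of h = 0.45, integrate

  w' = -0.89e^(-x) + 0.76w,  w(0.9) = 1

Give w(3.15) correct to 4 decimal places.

3.3709

Euler: w_{n+1} = w_n + h·f(x_n, w_n).
x=0.900000, w=1.000000: f=0.398153 → w ← 1.000000 + 0.45·0.398153 = 1.179169
x=1.350000, w=1.179169: f=0.665444 → w ← 1.179169 + 0.45·0.665444 = 1.478619
x=1.800000, w=1.478619: f=0.976634 → w ← 1.478619 + 0.45·0.976634 = 1.918104
x=2.250000, w=1.918104: f=1.363954 → w ← 1.918104 + 0.45·1.363954 = 2.531884
x=2.700000, w=2.531884: f=1.864419 → w ← 2.531884 + 0.45·1.864419 = 3.370872
w(3.15) ≈ 3.3709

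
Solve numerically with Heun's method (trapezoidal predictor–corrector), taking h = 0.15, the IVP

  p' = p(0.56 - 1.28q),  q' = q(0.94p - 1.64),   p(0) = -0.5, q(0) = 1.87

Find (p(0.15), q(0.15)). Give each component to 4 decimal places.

-0.4020, 1.3842

Heun on (p,q): k1 = f(x_n, state_n); k2 = f(x_n + h, state_n + h·k1); state_{n+1} = state_n + (h/2)·(k1 + k2).
0.000000: (-0.500000, 1.870000)
  k1 = (0.916800, -3.945700)
  predictor → (-0.362480, 1.278145)
  k2 = (0.390038, -2.531662)
  → (-0.401987, 1.384198)
(p(0.15), q(0.15)) ≈ (-0.4020, 1.3842)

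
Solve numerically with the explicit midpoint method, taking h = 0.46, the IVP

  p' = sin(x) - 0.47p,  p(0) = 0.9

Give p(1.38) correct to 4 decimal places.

1.1405

Midpoint: k1 = f(x_n, p_n); k2 = f(x_n + h/2, p_n + (h/2)·k1); p_{n+1} = p_n + h·k2.
x=0.000000, p=0.900000:
  k1 = f(0.000000, 0.900000) = -0.423000
  k2 = f(0.230000, 0.802710) = -0.149296
  p ← 0.900000 + 0.46·(-0.149296) = 0.831324
x=0.460000, p=0.831324:
  k1 = f(0.460000, 0.831324) = 0.053226
  k2 = f(0.690000, 0.843566) = 0.240061
  p ← 0.831324 + 0.46·0.240061 = 0.941752
x=0.920000, p=0.941752:
  k1 = f(0.920000, 0.941752) = 0.352978
  k2 = f(1.150000, 1.022937) = 0.431984
  p ← 0.941752 + 0.46·0.431984 = 1.140464
p(1.38) ≈ 1.1405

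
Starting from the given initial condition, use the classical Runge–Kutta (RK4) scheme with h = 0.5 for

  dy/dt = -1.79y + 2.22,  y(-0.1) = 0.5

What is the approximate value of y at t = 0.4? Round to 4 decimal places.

0.9347

RK4: k1 = f(t_n, y_n); k2 = f(t_n + h/2, y_n + (h/2)·k1); k3 = f(t_n + h/2, y_n + (h/2)·k2); k4 = f(t_n + h, y_n + h·k3); y_{n+1} = y_n + (h/6)·(k1 + 2k2 + 2k3 + k4).
t=-0.100000, y=0.500000:
  k1 = f(-0.100000, 0.500000) = 1.325000
  k2 = f(0.150000, 0.831250) = 0.732063
  k3 = f(0.150000, 0.683016) = 0.997402
  k4 = f(0.400000, 0.998701) = 0.432325
  y ← 0.500000 + (0.5/6)·(k1 + 2k2 + 2k3 + k4) = 0.934688
y(0.4) ≈ 0.9347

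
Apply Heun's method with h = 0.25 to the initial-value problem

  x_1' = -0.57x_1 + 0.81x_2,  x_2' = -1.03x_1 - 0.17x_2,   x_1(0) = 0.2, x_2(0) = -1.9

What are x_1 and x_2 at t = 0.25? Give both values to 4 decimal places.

-0.1808, -1.8182

Heun on (x_1,x_2): k1 = f(t_n, state_n); k2 = f(t_n + h, state_n + h·k1); state_{n+1} = state_n + (h/2)·(k1 + k2).
0.000000: (0.200000, -1.900000)
  k1 = (-1.653000, 0.117000)
  predictor → (-0.213250, -1.870750)
  k2 = (-1.393755, 0.537675)
  → (-0.180844, -1.818166)
(x_1(0.25), x_2(0.25)) ≈ (-0.1808, -1.8182)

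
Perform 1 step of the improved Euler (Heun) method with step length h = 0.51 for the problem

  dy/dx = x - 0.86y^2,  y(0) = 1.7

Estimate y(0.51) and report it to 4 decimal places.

1.1553

Heun: k1 = f(x_n, y_n); k2 = f(x_n + h, y_n + h·k1); y_{n+1} = y_n + (h/2)·(k1 + k2).
x=0.000000, y=1.700000:
  k1 = f(0.000000, 1.700000) = -2.485400
  k2 = f(0.510000, 0.432446) = 0.349172
  y ← 1.700000 + (0.51/2)·(-2.485400 + 0.349172) = 1.155262
y(0.51) ≈ 1.1553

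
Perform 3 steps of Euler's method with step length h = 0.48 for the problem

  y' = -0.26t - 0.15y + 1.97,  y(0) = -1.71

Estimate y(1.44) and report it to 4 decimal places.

Euler: y_{n+1} = y_n + h·f(t_n, y_n).
t=0.000000, y=-1.710000: f=2.226500 → y ← -1.710000 + 0.48·2.226500 = -0.641280
t=0.480000, y=-0.641280: f=1.941392 → y ← -0.641280 + 0.48·1.941392 = 0.290588
t=0.960000, y=0.290588: f=1.676812 → y ← 0.290588 + 0.48·1.676812 = 1.095458
y(1.44) ≈ 1.0955

1.0955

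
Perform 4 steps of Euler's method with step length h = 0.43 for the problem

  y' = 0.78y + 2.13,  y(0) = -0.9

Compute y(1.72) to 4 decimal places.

Euler: y_{n+1} = y_n + h·f(t_n, y_n).
t=0.000000, y=-0.900000: f=1.428000 → y ← -0.900000 + 0.43·1.428000 = -0.285960
t=0.430000, y=-0.285960: f=1.906951 → y ← -0.285960 + 0.43·1.906951 = 0.534029
t=0.860000, y=0.534029: f=2.546543 → y ← 0.534029 + 0.43·2.546543 = 1.629042
t=1.290000, y=1.629042: f=3.400653 → y ← 1.629042 + 0.43·3.400653 = 3.091323
y(1.72) ≈ 3.0913

3.0913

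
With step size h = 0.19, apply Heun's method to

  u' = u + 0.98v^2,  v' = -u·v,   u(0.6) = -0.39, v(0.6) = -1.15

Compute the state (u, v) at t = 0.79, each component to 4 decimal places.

-0.1826, -1.2182

Heun on (u,v): k1 = f(t_n, state_n); k2 = f(t_n + h, state_n + h·k1); state_{n+1} = state_n + (h/2)·(k1 + k2).
0.600000: (-0.390000, -1.150000)
  k1 = (0.906050, -0.448500)
  predictor → (-0.217851, -1.235215)
  k2 = (1.277390, -0.269092)
  → (-0.182573, -1.218171)
(u(0.79), v(0.79)) ≈ (-0.1826, -1.2182)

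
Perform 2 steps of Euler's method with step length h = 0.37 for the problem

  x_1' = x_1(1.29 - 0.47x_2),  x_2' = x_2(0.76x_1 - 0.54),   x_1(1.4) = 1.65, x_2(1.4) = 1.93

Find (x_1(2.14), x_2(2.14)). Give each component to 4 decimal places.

Euler on (x_1,x_2): x_1_{n+1} = x_1_n + h·x_1', x_2_{n+1} = x_2_n + h·x_2'.
1.400000: (1.650000, 1.930000); f=(0.631785, 1.378020) → (1.883760, 2.439867)
1.770000: (1.883760, 2.439867); f=(0.269872, 2.175527) → (1.983613, 3.244812)
(x_1(2.14), x_2(2.14)) ≈ (1.9836, 3.2448)

1.9836, 3.2448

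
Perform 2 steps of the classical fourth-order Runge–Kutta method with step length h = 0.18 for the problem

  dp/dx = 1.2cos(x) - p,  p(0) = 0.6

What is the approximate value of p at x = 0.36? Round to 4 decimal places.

RK4: k1 = f(x_n, p_n); k2 = f(x_n + h/2, p_n + (h/2)·k1); k3 = f(x_n + h/2, p_n + (h/2)·k2); k4 = f(x_n + h, p_n + h·k3); p_{n+1} = p_n + (h/6)·(k1 + 2k2 + 2k3 + k4).
x=0.000000, p=0.600000:
  k1 = f(0.000000, 0.600000) = 0.600000
  k2 = f(0.090000, 0.654000) = 0.541143
  k3 = f(0.090000, 0.648703) = 0.546440
  k4 = f(0.180000, 0.698359) = 0.482253
  p ← 0.600000 + (0.18/6)·(k1 + 2k2 + 2k3 + k4) = 0.697723
x=0.180000, p=0.697723:
  k1 = f(0.180000, 0.697723) = 0.482890
  k2 = f(0.270000, 0.741183) = 0.415342
  k3 = f(0.270000, 0.735103) = 0.421422
  k4 = f(0.360000, 0.773579) = 0.349498
  p ← 0.697723 + (0.18/6)·(k1 + 2k2 + 2k3 + k4) = 0.772900
p(0.36) ≈ 0.7729

0.7729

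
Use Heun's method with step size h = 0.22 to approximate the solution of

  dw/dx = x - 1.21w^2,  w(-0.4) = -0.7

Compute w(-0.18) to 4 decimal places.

Heun: k1 = f(x_n, w_n); k2 = f(x_n + h, w_n + h·k1); w_{n+1} = w_n + (h/2)·(k1 + k2).
x=-0.400000, w=-0.700000:
  k1 = f(-0.400000, -0.700000) = -0.992900
  k2 = f(-0.180000, -0.918438) = -1.200669
  w ← -0.700000 + (0.22/2)·(-0.992900 + (-1.200669)) = -0.941293
w(-0.18) ≈ -0.9413

-0.9413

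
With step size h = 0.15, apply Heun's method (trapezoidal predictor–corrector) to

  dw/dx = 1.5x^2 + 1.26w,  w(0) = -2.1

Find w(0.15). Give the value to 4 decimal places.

-2.5319

Heun: k1 = f(x_n, w_n); k2 = f(x_n + h, w_n + h·k1); w_{n+1} = w_n + (h/2)·(k1 + k2).
x=0.000000, w=-2.100000:
  k1 = f(0.000000, -2.100000) = -2.646000
  k2 = f(0.150000, -2.496900) = -3.112344
  w ← -2.100000 + (0.15/2)·(-2.646000 + (-3.112344)) = -2.531876
w(0.15) ≈ -2.5319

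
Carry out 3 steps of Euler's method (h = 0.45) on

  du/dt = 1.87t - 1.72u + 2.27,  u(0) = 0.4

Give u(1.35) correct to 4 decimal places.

2.1521

Euler: u_{n+1} = u_n + h·f(t_n, u_n).
t=0.000000, u=0.400000: f=1.582000 → u ← 0.400000 + 0.45·1.582000 = 1.111900
t=0.450000, u=1.111900: f=1.199032 → u ← 1.111900 + 0.45·1.199032 = 1.651464
t=0.900000, u=1.651464: f=1.112481 → u ← 1.651464 + 0.45·1.112481 = 2.152081
u(1.35) ≈ 2.1521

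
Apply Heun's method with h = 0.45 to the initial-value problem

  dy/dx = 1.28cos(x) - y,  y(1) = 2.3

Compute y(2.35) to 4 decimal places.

0.3845

Heun: k1 = f(x_n, y_n); k2 = f(x_n + h, y_n + h·k1); y_{n+1} = y_n + (h/2)·(k1 + k2).
x=1.000000, y=2.300000:
  k1 = f(1.000000, 2.300000) = -1.608413
  k2 = f(1.450000, 1.576214) = -1.421971
  y ← 2.300000 + (0.45/2)·(-1.608413 + (-1.421971)) = 1.618164
x=1.450000, y=1.618164:
  k1 = f(1.450000, 1.618164) = -1.463920
  k2 = f(1.900000, 0.959400) = -1.373210
  y ← 1.618164 + (0.45/2)·(-1.463920 + (-1.373210)) = 0.979809
x=1.900000, y=0.979809:
  k1 = f(1.900000, 0.979809) = -1.393620
  k2 = f(2.350000, 0.352680) = -1.252153
  y ← 0.979809 + (0.45/2)·(-1.393620 + (-1.252153)) = 0.384510
y(2.35) ≈ 0.3845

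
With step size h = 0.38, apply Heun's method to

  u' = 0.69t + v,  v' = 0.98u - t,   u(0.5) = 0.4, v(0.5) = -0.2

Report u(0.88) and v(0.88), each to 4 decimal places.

0.4971, -0.3030

Heun on (u,v): k1 = f(t_n, state_n); k2 = f(t_n + h, state_n + h·k1); state_{n+1} = state_n + (h/2)·(k1 + k2).
0.500000: (0.400000, -0.200000)
  k1 = (0.145000, -0.108000)
  predictor → (0.455100, -0.241040)
  k2 = (0.366160, -0.434002)
  → (0.497120, -0.302980)
(u(0.88), v(0.88)) ≈ (0.4971, -0.3030)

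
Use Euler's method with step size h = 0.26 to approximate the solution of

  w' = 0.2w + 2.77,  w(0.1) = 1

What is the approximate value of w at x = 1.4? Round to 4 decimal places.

Euler: w_{n+1} = w_n + h·f(x_n, w_n).
x=0.100000, w=1.000000: f=2.970000 → w ← 1.000000 + 0.26·2.970000 = 1.772200
x=0.360000, w=1.772200: f=3.124440 → w ← 1.772200 + 0.26·3.124440 = 2.584554
x=0.620000, w=2.584554: f=3.286911 → w ← 2.584554 + 0.26·3.286911 = 3.439151
x=0.880000, w=3.439151: f=3.457830 → w ← 3.439151 + 0.26·3.457830 = 4.338187
x=1.140000, w=4.338187: f=3.637637 → w ← 4.338187 + 0.26·3.637637 = 5.283973
w(1.4) ≈ 5.2840

5.2840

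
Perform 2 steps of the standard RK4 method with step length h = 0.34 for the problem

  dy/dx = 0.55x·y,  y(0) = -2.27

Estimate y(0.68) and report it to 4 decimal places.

RK4: k1 = f(x_n, y_n); k2 = f(x_n + h/2, y_n + (h/2)·k1); k3 = f(x_n + h/2, y_n + (h/2)·k2); k4 = f(x_n + h, y_n + h·k3); y_{n+1} = y_n + (h/6)·(k1 + 2k2 + 2k3 + k4).
x=0.000000, y=-2.270000:
  k1 = f(0.000000, -2.270000) = 0.000000
  k2 = f(0.170000, -2.270000) = -0.212245
  k3 = f(0.170000, -2.306082) = -0.215619
  k4 = f(0.340000, -2.343310) = -0.438199
  y ← -2.270000 + (0.34/6)·(k1 + 2k2 + 2k3 + k4) = -2.343322
x=0.340000, y=-2.343322:
  k1 = f(0.340000, -2.343322) = -0.438201
  k2 = f(0.510000, -2.417817) = -0.678198
  k3 = f(0.510000, -2.458616) = -0.689642
  k4 = f(0.680000, -2.577801) = -0.964097
  y ← -2.343322 + (0.34/6)·(k1 + 2k2 + 2k3 + k4) = -2.577808
y(0.68) ≈ -2.5778

-2.5778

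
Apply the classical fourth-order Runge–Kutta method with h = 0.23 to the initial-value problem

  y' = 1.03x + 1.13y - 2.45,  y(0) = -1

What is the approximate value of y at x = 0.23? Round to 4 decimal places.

RK4: k1 = f(x_n, y_n); k2 = f(x_n + h/2, y_n + (h/2)·k1); k3 = f(x_n + h/2, y_n + (h/2)·k2); k4 = f(x_n + h, y_n + h·k3); y_{n+1} = y_n + (h/6)·(k1 + 2k2 + 2k3 + k4).
x=0.000000, y=-1.000000:
  k1 = f(0.000000, -1.000000) = -3.580000
  k2 = f(0.115000, -1.411700) = -3.926771
  k3 = f(0.115000, -1.451579) = -3.971834
  k4 = f(0.230000, -1.913522) = -4.375380
  y ← -1.000000 + (0.23/6)·(k1 + 2k2 + 2k3 + k4) = -1.910516
y(0.23) ≈ -1.9105

-1.9105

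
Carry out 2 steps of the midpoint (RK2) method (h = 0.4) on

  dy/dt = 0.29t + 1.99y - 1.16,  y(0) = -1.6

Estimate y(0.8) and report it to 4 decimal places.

Midpoint: k1 = f(t_n, y_n); k2 = f(t_n + h/2, y_n + (h/2)·k1); y_{n+1} = y_n + h·k2.
t=0.000000, y=-1.600000:
  k1 = f(0.000000, -1.600000) = -4.344000
  k2 = f(0.200000, -2.468800) = -6.014912
  y ← -1.600000 + 0.4·(-6.014912) = -4.005965
t=0.400000, y=-4.005965:
  k1 = f(0.400000, -4.005965) = -9.015870
  k2 = f(0.600000, -5.809139) = -12.546186
  y ← -4.005965 + 0.4·(-12.546186) = -9.024439
y(0.8) ≈ -9.0244

-9.0244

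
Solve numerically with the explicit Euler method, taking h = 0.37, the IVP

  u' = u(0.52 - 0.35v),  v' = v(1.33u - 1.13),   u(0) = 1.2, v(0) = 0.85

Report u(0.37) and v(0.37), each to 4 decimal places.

Euler on (u,v): u_{n+1} = u_n + h·u', v_{n+1} = v_n + h·v'.
0.000000: (1.200000, 0.850000); f=(0.267000, 0.396100) → (1.298790, 0.996557)
(u(0.37), v(0.37)) ≈ (1.2988, 0.9966)

1.2988, 0.9966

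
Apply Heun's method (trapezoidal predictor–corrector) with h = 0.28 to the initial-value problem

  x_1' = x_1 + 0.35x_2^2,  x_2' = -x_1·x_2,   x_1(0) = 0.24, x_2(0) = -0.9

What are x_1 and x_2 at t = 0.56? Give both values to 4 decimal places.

Heun on (x_1,x_2): k1 = f(t_n, state_n); k2 = f(t_n + h, state_n + h·k1); state_{n+1} = state_n + (h/2)·(k1 + k2).
0.000000: (0.240000, -0.900000)
  k1 = (0.523500, 0.216000)
  predictor → (0.386580, -0.839520)
  k2 = (0.633258, 0.324542)
  → (0.401946, -0.824324)
0.280000: (0.401946, -0.824324)
  k1 = (0.639775, 0.331334)
  predictor → (0.581083, -0.731551)
  k2 = (0.768391, 0.425092)
  → (0.599089, -0.718425)
(x_1(0.56), x_2(0.56)) ≈ (0.5991, -0.7184)

0.5991, -0.7184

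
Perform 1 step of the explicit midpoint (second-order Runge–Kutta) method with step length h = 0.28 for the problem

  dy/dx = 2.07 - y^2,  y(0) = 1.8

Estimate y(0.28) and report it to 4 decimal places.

1.6300

Midpoint: k1 = f(x_n, y_n); k2 = f(x_n + h/2, y_n + (h/2)·k1); y_{n+1} = y_n + h·k2.
x=0.000000, y=1.800000:
  k1 = f(0.000000, 1.800000) = -1.170000
  k2 = f(0.140000, 1.636200) = -0.607150
  y ← 1.800000 + 0.28·(-0.607150) = 1.629998
y(0.28) ≈ 1.6300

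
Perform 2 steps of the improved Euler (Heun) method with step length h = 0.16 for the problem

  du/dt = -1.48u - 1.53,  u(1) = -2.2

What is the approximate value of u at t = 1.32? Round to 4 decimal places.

Heun: k1 = f(t_n, u_n); k2 = f(t_n + h, u_n + h·k1); u_{n+1} = u_n + (h/2)·(k1 + k2).
t=1.000000, u=-2.200000:
  k1 = f(1.000000, -2.200000) = 1.726000
  k2 = f(1.160000, -1.923840) = 1.317283
  u ← -2.200000 + (0.16/2)·(1.726000 + 1.317283) = -1.956537
t=1.160000, u=-1.956537:
  k1 = f(1.160000, -1.956537) = 1.365675
  k2 = f(1.320000, -1.738029) = 1.042283
  u ← -1.956537 + (0.16/2)·(1.365675 + 1.042283) = -1.763901
u(1.32) ≈ -1.7639

-1.7639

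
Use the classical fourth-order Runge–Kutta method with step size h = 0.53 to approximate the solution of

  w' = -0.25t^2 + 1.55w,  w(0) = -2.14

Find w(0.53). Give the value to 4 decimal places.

RK4: k1 = f(t_n, w_n); k2 = f(t_n + h/2, w_n + (h/2)·k1); k3 = f(t_n + h/2, w_n + (h/2)·k2); k4 = f(t_n + h, w_n + h·k3); w_{n+1} = w_n + (h/6)·(k1 + 2k2 + 2k3 + k4).
t=0.000000, w=-2.140000:
  k1 = f(0.000000, -2.140000) = -3.317000
  k2 = f(0.265000, -3.019005) = -4.697014
  k3 = f(0.265000, -3.384709) = -5.263855
  k4 = f(0.530000, -4.929843) = -7.711482
  w ← -2.140000 + (0.53/6)·(k1 + 2k2 + 2k3 + k4) = -4.873936
w(0.53) ≈ -4.8739

-4.8739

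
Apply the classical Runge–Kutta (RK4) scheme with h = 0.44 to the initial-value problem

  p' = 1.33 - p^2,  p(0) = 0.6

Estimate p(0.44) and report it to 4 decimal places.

RK4: k1 = f(x_n, p_n); k2 = f(x_n + h/2, p_n + (h/2)·k1); k3 = f(x_n + h/2, p_n + (h/2)·k2); k4 = f(x_n + h, p_n + h·k3); p_{n+1} = p_n + (h/6)·(k1 + 2k2 + 2k3 + k4).
x=0.000000, p=0.600000:
  k1 = f(0.000000, 0.600000) = 0.970000
  k2 = f(0.220000, 0.813400) = 0.668380
  k3 = f(0.220000, 0.747044) = 0.771926
  k4 = f(0.440000, 0.939647) = 0.447063
  p ← 0.600000 + (0.44/6)·(k1 + 2k2 + 2k3 + k4) = 0.915163
p(0.44) ≈ 0.9152

0.9152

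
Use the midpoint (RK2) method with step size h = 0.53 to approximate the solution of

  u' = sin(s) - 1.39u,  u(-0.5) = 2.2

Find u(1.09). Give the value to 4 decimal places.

0.6926

Midpoint: k1 = f(s_n, u_n); k2 = f(s_n + h/2, u_n + (h/2)·k1); u_{n+1} = u_n + h·k2.
s=-0.500000, u=2.200000:
  k1 = f(-0.500000, 2.200000) = -3.537426
  k2 = f(-0.235000, 1.262582) = -1.987832
  u ← 2.200000 + 0.53·(-1.987832) = 1.146449
s=0.030000, u=1.146449:
  k1 = f(0.030000, 1.146449) = -1.563568
  k2 = f(0.295000, 0.732103) = -0.726884
  u ← 1.146449 + 0.53·(-0.726884) = 0.761201
s=0.560000, u=0.761201:
  k1 = f(0.560000, 0.761201) = -0.526883
  k2 = f(0.825000, 0.621577) = -0.129444
  u ← 0.761201 + 0.53·(-0.129444) = 0.692595
u(1.09) ≈ 0.6926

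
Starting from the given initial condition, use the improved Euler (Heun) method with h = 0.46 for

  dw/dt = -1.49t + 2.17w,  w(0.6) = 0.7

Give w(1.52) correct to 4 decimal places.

Heun: k1 = f(t_n, w_n); k2 = f(t_n + h, w_n + h·k1); w_{n+1} = w_n + (h/2)·(k1 + k2).
t=0.600000, w=0.700000:
  k1 = f(0.600000, 0.700000) = 0.625000
  k2 = f(1.060000, 0.987500) = 0.563475
  w ← 0.700000 + (0.46/2)·(0.625000 + 0.563475) = 0.973349
t=1.060000, w=0.973349:
  k1 = f(1.060000, 0.973349) = 0.532768
  k2 = f(1.520000, 1.218422) = 0.379177
  w ← 0.973349 + (0.46/2)·(0.532768 + 0.379177) = 1.183097
w(1.52) ≈ 1.1831

1.1831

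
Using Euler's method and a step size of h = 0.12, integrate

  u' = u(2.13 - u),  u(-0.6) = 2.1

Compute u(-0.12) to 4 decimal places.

Euler: u_{n+1} = u_n + h·f(t_n, u_n).
t=-0.600000, u=2.100000: f=0.063000 → u ← 2.100000 + 0.12·0.063000 = 2.107560
t=-0.480000, u=2.107560: f=0.047294 → u ← 2.107560 + 0.12·0.047294 = 2.113235
t=-0.360000, u=2.113235: f=0.035428 → u ← 2.113235 + 0.12·0.035428 = 2.117487
t=-0.240000, u=2.117487: f=0.026497 → u ← 2.117487 + 0.12·0.026497 = 2.120666
u(-0.12) ≈ 2.1207

2.1207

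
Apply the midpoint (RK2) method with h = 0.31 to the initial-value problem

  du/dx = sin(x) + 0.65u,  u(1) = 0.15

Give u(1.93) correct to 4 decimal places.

1.4844

Midpoint: k1 = f(x_n, u_n); k2 = f(x_n + h/2, u_n + (h/2)·k1); u_{n+1} = u_n + h·k2.
x=1.000000, u=0.150000:
  k1 = f(1.000000, 0.150000) = 0.938971
  k2 = f(1.155000, 0.295541) = 1.106896
  u ← 0.150000 + 0.31·1.106896 = 0.493138
x=1.310000, u=0.493138:
  k1 = f(1.310000, 0.493138) = 1.286725
  k2 = f(1.465000, 0.692580) = 1.444586
  u ← 0.493138 + 0.31·1.444586 = 0.940959
x=1.620000, u=0.940959:
  k1 = f(1.620000, 0.940959) = 1.610413
  k2 = f(1.775000, 1.190574) = 1.753096
  u ← 0.940959 + 0.31·1.753096 = 1.484419
u(1.93) ≈ 1.4844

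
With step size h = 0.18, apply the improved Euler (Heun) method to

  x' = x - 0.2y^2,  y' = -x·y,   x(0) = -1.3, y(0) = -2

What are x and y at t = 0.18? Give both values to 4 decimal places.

-1.7497, -2.6067

Heun on (x,y): k1 = f(t_n, state_n); k2 = f(t_n + h, state_n + h·k1); state_{n+1} = state_n + (h/2)·(k1 + k2).
0.000000: (-1.300000, -2.000000)
  k1 = (-2.100000, -2.600000)
  predictor → (-1.678000, -2.468000)
  k2 = (-2.896205, -4.141304)
  → (-1.749658, -2.606717)
(x(0.18), y(0.18)) ≈ (-1.7497, -2.6067)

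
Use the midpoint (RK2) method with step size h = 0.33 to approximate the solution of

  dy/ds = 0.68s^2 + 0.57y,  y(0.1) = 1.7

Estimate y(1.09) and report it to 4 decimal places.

3.3082

Midpoint: k1 = f(s_n, y_n); k2 = f(s_n + h/2, y_n + (h/2)·k1); y_{n+1} = y_n + h·k2.
s=0.100000, y=1.700000:
  k1 = f(0.100000, 1.700000) = 0.975800
  k2 = f(0.265000, 1.861007) = 1.108527
  y ← 1.700000 + 0.33·1.108527 = 2.065814
s=0.430000, y=2.065814:
  k1 = f(0.430000, 2.065814) = 1.303246
  k2 = f(0.595000, 2.280849) = 1.540821
  y ← 2.065814 + 0.33·1.540821 = 2.574285
s=0.760000, y=2.574285:
  k1 = f(0.760000, 2.574285) = 1.860110
  k2 = f(0.925000, 2.881203) = 2.224111
  y ← 2.574285 + 0.33·2.224111 = 3.308241
y(1.09) ≈ 3.3082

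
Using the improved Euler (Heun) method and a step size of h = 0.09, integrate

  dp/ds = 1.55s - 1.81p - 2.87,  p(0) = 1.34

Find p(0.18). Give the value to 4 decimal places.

Heun: k1 = f(s_n, p_n); k2 = f(s_n + h, p_n + h·k1); p_{n+1} = p_n + (h/2)·(k1 + k2).
s=0.000000, p=1.340000:
  k1 = f(0.000000, 1.340000) = -5.295400
  k2 = f(0.090000, 0.863414) = -4.293279
  p ← 1.340000 + (0.09/2)·(-5.295400 + (-4.293279)) = 0.908509
s=0.090000, p=0.908509:
  k1 = f(0.090000, 0.908509) = -4.374902
  k2 = f(0.180000, 0.514768) = -3.522731
  p ← 0.908509 + (0.09/2)·(-4.374902 + (-3.522731)) = 0.553116
p(0.18) ≈ 0.5531

0.5531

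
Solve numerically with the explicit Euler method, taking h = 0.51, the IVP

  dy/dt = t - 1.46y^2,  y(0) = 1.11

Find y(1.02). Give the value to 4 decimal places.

0.4251

Euler: y_{n+1} = y_n + h·f(t_n, y_n).
t=0.000000, y=1.110000: f=-1.798866 → y ← 1.110000 + 0.51·(-1.798866) = 0.192578
t=0.510000, y=0.192578: f=0.455854 → y ← 0.192578 + 0.51·0.455854 = 0.425064
y(1.02) ≈ 0.4251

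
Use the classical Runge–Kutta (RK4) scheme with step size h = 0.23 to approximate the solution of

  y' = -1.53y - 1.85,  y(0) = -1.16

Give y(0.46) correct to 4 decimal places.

-1.1848

RK4: k1 = f(x_n, y_n); k2 = f(x_n + h/2, y_n + (h/2)·k1); k3 = f(x_n + h/2, y_n + (h/2)·k2); k4 = f(x_n + h, y_n + h·k3); y_{n+1} = y_n + (h/6)·(k1 + 2k2 + 2k3 + k4).
x=0.000000, y=-1.160000:
  k1 = f(0.000000, -1.160000) = -0.075200
  k2 = f(0.115000, -1.168648) = -0.061969
  k3 = f(0.115000, -1.167126) = -0.064297
  k4 = f(0.230000, -1.174788) = -0.052574
  y ← -1.160000 + (0.23/6)·(k1 + 2k2 + 2k3 + k4) = -1.174578
x=0.230000, y=-1.174578:
  k1 = f(0.230000, -1.174578) = -0.052895
  k2 = f(0.345000, -1.180661) = -0.043588
  k3 = f(0.345000, -1.179591) = -0.045226
  k4 = f(0.460000, -1.184980) = -0.036980
  y ← -1.174578 + (0.23/6)·(k1 + 2k2 + 2k3 + k4) = -1.184833
y(0.46) ≈ -1.1848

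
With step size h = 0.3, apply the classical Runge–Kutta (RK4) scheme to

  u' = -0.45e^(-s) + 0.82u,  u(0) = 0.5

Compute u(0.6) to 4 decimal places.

0.5491

RK4: k1 = f(s_n, u_n); k2 = f(s_n + h/2, u_n + (h/2)·k1); k3 = f(s_n + h/2, u_n + (h/2)·k2); k4 = f(s_n + h, u_n + h·k3); u_{n+1} = u_n + (h/6)·(k1 + 2k2 + 2k3 + k4).
s=0.000000, u=0.500000:
  k1 = f(0.000000, 0.500000) = -0.040000
  k2 = f(0.150000, 0.494000) = 0.017761
  k3 = f(0.150000, 0.502664) = 0.024866
  k4 = f(0.300000, 0.507460) = 0.082749
  u ← 0.500000 + (0.3/6)·(k1 + 2k2 + 2k3 + k4) = 0.506400
s=0.300000, u=0.506400:
  k1 = f(0.300000, 0.506400) = 0.081880
  k2 = f(0.450000, 0.518682) = 0.138387
  k3 = f(0.450000, 0.527158) = 0.145337
  k4 = f(0.600000, 0.550001) = 0.204036
  u ← 0.506400 + (0.3/6)·(k1 + 2k2 + 2k3 + k4) = 0.549068
u(0.6) ≈ 0.5491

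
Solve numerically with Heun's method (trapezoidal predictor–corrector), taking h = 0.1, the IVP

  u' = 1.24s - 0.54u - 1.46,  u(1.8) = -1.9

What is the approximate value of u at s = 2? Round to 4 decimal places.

-1.5352

Heun: k1 = f(s_n, u_n); k2 = f(s_n + h, u_n + h·k1); u_{n+1} = u_n + (h/2)·(k1 + k2).
s=1.800000, u=-1.900000:
  k1 = f(1.800000, -1.900000) = 1.798000
  k2 = f(1.900000, -1.720200) = 1.824908
  u ← -1.900000 + (0.1/2)·(1.798000 + 1.824908) = -1.718855
s=1.900000, u=-1.718855:
  k1 = f(1.900000, -1.718855) = 1.824181
  k2 = f(2.000000, -1.536436) = 1.849676
  u ← -1.718855 + (0.1/2)·(1.824181 + 1.849676) = -1.535162
u(2) ≈ -1.5352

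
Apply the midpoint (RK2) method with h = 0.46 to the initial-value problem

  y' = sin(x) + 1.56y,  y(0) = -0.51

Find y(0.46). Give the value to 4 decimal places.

Midpoint: k1 = f(x_n, y_n); k2 = f(x_n + h/2, y_n + (h/2)·k1); y_{n+1} = y_n + h·k2.
x=0.000000, y=-0.510000:
  k1 = f(0.000000, -0.510000) = -0.795600
  k2 = f(0.230000, -0.692988) = -0.853084
  y ← -0.510000 + 0.46·(-0.853084) = -0.902419
y(0.46) ≈ -0.9024

-0.9024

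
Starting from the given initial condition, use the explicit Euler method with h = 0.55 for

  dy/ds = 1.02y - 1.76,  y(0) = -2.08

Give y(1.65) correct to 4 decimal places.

-12.7495

Euler: y_{n+1} = y_n + h·f(s_n, y_n).
s=0.000000, y=-2.080000: f=-3.881600 → y ← -2.080000 + 0.55·(-3.881600) = -4.214880
s=0.550000, y=-4.214880: f=-6.059178 → y ← -4.214880 + 0.55·(-6.059178) = -7.547428
s=1.100000, y=-7.547428: f=-9.458376 → y ← -7.547428 + 0.55·(-9.458376) = -12.749535
y(1.65) ≈ -12.7495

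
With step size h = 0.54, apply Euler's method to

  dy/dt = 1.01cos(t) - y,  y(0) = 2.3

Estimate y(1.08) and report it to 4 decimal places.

Euler: y_{n+1} = y_n + h·f(t_n, y_n).
t=0.000000, y=2.300000: f=-1.290000 → y ← 2.300000 + 0.54·(-1.290000) = 1.603400
t=0.540000, y=1.603400: f=-0.737114 → y ← 1.603400 + 0.54·(-0.737114) = 1.205358
y(1.08) ≈ 1.2054

1.2054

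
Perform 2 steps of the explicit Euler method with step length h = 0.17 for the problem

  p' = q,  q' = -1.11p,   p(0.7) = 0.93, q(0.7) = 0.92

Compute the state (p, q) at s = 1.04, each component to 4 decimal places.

1.2130, 0.5395

Euler on (p,q): p_{n+1} = p_n + h·p', q_{n+1} = q_n + h·q'.
0.700000: (0.930000, 0.920000); f=(0.920000, -1.032300) → (1.086400, 0.744509)
0.870000: (1.086400, 0.744509); f=(0.744509, -1.205904) → (1.212967, 0.539505)
(p(1.04), q(1.04)) ≈ (1.2130, 0.5395)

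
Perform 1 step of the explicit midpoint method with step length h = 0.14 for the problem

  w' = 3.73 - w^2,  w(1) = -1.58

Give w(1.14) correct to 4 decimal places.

Midpoint: k1 = f(x_n, w_n); k2 = f(x_n + h/2, w_n + (h/2)·k1); w_{n+1} = w_n + h·k2.
x=1.000000, w=-1.580000:
  k1 = f(1.000000, -1.580000) = 1.233600
  k2 = f(1.070000, -1.493648) = 1.499016
  w ← -1.580000 + 0.14·1.499016 = -1.370138
w(1.14) ≈ -1.3701

-1.3701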